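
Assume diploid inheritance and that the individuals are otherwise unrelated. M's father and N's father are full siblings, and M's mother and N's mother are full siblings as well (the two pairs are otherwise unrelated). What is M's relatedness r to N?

0.25

Relatedness sums over independent paths through distinct common ancestors.
M and N are related in two ways: first cousins through their fathers (r = 1/8) and first cousins through their mothers (r = 1/8) — i.e. double first cousins.
r = 1/8 + 1/8 = 0.25.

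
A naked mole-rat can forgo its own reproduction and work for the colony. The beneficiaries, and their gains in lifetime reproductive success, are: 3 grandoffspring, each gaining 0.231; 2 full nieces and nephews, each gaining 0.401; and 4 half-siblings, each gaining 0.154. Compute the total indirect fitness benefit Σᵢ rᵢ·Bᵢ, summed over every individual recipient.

0.52775

r to a grandoffspring = 0.25 (two parent–offspring links: r = (1/2)^2 = 1/4).
r to a full niece or nephew = 1/4 (full aunt/uncle↔niece/nephew: two paths of length 3 through the shared grandparent pair: r = 2·(1/2)^3 = 1/4).
r to a half-sibling = 0.25 (half-sibs share one parent — one path of length 2: r = (1/2)^2 = 1/4).
Summing one r·B term per recipient: 3·0.25·0.231 + 2·0.25·0.401 + 4·0.25·0.154 = 0.52775.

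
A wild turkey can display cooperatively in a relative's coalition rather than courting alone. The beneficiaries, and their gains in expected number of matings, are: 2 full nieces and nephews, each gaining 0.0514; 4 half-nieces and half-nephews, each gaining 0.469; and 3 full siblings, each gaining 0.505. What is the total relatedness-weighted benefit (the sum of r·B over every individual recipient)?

1.0177

r to a full niece or nephew = 1/4 (full aunt/uncle↔niece/nephew: two paths of length 3 through the shared grandparent pair: r = 2·(1/2)^3 = 1/4).
r to a half-niece or half-nephew = 1/8 (half-aunt/uncle↔niece/nephew: one path of length 3: r = (1/2)^3 = 1/8).
r to a full sibling = 1/2 (full sibs share both parents — two paths of length 2: r = 2·(1/2)^2 = 1/2).
Summing one r·B term per recipient: 2·0.25·0.0514 + 4·0.125·0.469 + 3·0.5·0.505 = 1.0177.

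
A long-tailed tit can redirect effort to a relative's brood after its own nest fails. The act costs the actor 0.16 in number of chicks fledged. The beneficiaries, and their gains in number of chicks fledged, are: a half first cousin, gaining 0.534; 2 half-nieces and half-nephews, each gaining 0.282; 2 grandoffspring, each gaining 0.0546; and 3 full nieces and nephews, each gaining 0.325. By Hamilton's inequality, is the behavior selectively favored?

Hamilton's rule: the trait is favored when the sum of r·B over every recipient exceeds the actor's cost C.
r to a half first cousin = 1/16 (half first cousins share one grandparent — one path of length 4: r = (1/2)^4 = 1/16).
r to a half-niece or half-nephew = 0.125 (half-aunt/uncle↔niece/nephew: one path of length 3: r = (1/2)^3 = 1/8).
r to a grandoffspring = 0.25 (two parent–offspring links: r = (1/2)^2 = 1/4).
r to a full niece or nephew = 0.25 (full aunt/uncle↔niece/nephew: two paths of length 3 through the shared grandparent pair: r = 2·(1/2)^3 = 1/4).
Summing one r·B term per recipient: 1·0.0625·0.534 + 2·0.125·0.282 + 2·0.25·0.0546 + 3·0.25·0.325 = 0.374925.
0.374925 > 0.16: the indirect benefit exceeds the cost.

Yes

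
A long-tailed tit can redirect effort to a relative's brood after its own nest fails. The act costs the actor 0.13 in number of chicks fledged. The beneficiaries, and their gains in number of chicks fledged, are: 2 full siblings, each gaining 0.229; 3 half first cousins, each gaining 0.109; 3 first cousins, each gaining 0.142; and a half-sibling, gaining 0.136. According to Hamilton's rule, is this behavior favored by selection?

Hamilton's rule: the trait is favored when the sum of r·B over every recipient exceeds the actor's cost C.
r to a full sibling = 0.5 (full sibs share both parents — two paths of length 2: r = 2·(1/2)^2 = 1/2).
r to a half first cousin = 0.0625 (half first cousins share one grandparent — one path of length 4: r = (1/2)^4 = 1/16).
r to a first cousin = 0.125 (first cousins share one grandparent pair — two paths of length 4: r = 2·(1/2)^4 = 1/8).
r to a half-sibling = 0.25 (half-sibs share one parent — one path of length 2: r = (1/2)^2 = 1/4).
Summing one r·B term per recipient: 2·0.5·0.229 + 3·0.0625·0.109 + 3·0.125·0.142 + 1·0.25·0.136 = 0.3366875.
0.3366875 > 0.13: the indirect benefit exceeds the cost.

Yes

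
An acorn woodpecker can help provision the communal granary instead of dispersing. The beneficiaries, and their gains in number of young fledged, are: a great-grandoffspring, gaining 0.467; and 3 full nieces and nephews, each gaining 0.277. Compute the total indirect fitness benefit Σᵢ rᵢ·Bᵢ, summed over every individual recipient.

0.266125

r to a great-grandoffspring = 1/8 (three parent–offspring links: r = (1/2)^3 = 1/8).
r to a full niece or nephew = 0.25 (full aunt/uncle↔niece/nephew: two paths of length 3 through the shared grandparent pair: r = 2·(1/2)^3 = 1/4).
Summing one r·B term per recipient: 1·0.125·0.467 + 3·0.25·0.277 = 0.266125.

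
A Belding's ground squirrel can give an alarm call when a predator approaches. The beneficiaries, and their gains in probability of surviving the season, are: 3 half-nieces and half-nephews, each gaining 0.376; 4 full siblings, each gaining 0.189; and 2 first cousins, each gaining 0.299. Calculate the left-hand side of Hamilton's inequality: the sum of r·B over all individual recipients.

r to a half-niece or half-nephew = 0.125 (half-aunt/uncle↔niece/nephew: one path of length 3: r = (1/2)^3 = 1/8).
r to a full sibling = 1/2 (full sibs share both parents — two paths of length 2: r = 2·(1/2)^2 = 1/2).
r to a first cousin = 0.125 (first cousins share one grandparent pair — two paths of length 4: r = 2·(1/2)^4 = 1/8).
Summing one r·B term per recipient: 3·0.125·0.376 + 4·0.5·0.189 + 2·0.125·0.299 = 0.59375.

0.59375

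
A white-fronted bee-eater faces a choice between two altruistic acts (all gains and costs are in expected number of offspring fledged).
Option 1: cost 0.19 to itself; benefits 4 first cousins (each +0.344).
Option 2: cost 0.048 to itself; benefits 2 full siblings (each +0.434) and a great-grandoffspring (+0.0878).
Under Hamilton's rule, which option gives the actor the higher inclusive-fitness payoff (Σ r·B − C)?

Option 1: r to a first cousin = 0.125.
Option 1: Σ r·B − C = (4·0.125·0.344) − 0.19 = -0.018.
Option 2: r to a full sibling = 0.5.
Option 2: r to a great-grandoffspring = 0.125.
Option 2: Σ r·B − C = (2·0.5·0.434 + 1·0.125·0.0878) − 0.048 = 0.396975.
Option 2 has the higher net inclusive-fitness payoff.

Option 2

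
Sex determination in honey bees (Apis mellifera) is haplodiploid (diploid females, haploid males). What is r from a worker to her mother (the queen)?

One meiotic link between diploid queen and diploid daughter: r = 1/2.

0.5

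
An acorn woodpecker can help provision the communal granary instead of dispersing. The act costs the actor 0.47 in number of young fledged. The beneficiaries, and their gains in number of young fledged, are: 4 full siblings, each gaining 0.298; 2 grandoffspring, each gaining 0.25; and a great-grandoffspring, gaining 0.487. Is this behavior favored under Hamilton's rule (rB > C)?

Hamilton's rule: the trait is favored when the sum of r·B over every recipient exceeds the actor's cost C.
r to a full sibling = 1/2 (full sibs share both parents — two paths of length 2: r = 2·(1/2)^2 = 1/2).
r to a grandoffspring = 1/4 (two parent–offspring links: r = (1/2)^2 = 1/4).
r to a great-grandoffspring = 1/8 (three parent–offspring links: r = (1/2)^3 = 1/8).
Summing one r·B term per recipient: 4·0.5·0.298 + 2·0.25·0.25 + 1·0.125·0.487 = 0.781875.
0.781875 > 0.47: the indirect benefit exceeds the cost.

Yes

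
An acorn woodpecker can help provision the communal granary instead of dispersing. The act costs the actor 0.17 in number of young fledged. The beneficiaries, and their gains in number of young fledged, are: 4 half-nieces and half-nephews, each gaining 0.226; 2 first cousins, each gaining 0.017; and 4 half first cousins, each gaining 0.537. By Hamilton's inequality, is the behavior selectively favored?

Yes

Hamilton's rule: the trait is favored when the sum of r·B over every recipient exceeds the actor's cost C.
r to a half-niece or half-nephew = 1/8 (half-aunt/uncle↔niece/nephew: one path of length 3: r = (1/2)^3 = 1/8).
r to a first cousin = 0.125 (first cousins share one grandparent pair — two paths of length 4: r = 2·(1/2)^4 = 1/8).
r to a half first cousin = 0.0625 (half first cousins share one grandparent — one path of length 4: r = (1/2)^4 = 1/16).
Summing one r·B term per recipient: 4·0.125·0.226 + 2·0.125·0.017 + 4·0.0625·0.537 = 0.2515.
0.2515 > 0.17: the indirect benefit exceeds the cost.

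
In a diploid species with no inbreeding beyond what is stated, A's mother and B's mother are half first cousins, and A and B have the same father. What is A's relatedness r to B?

0.265625

With two independent routes of shared ancestry, r is the sum of the two contributions.
A and B are related in two ways: half second cousins through their mothers (r = 1/64) and half-sibs through their shared father (r = 1/4).
r = 1/64 + 1/4 = 0.265625.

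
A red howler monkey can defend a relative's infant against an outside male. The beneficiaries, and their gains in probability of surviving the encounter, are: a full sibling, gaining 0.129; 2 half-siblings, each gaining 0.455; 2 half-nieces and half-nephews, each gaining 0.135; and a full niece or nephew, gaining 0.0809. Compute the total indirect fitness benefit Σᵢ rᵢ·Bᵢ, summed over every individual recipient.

r to a full sibling = 0.5 (full sibs share both parents — two paths of length 2: r = 2·(1/2)^2 = 1/2).
r to a half-sibling = 1/4 (half-sibs share one parent — one path of length 2: r = (1/2)^2 = 1/4).
r to a half-niece or half-nephew = 1/8 (half-aunt/uncle↔niece/nephew: one path of length 3: r = (1/2)^3 = 1/8).
r to a full niece or nephew = 0.25 (full aunt/uncle↔niece/nephew: two paths of length 3 through the shared grandparent pair: r = 2·(1/2)^3 = 1/4).
Summing one r·B term per recipient: 1·0.5·0.129 + 2·0.25·0.455 + 2·0.125·0.135 + 1·0.25·0.0809 = 0.345975.

0.345975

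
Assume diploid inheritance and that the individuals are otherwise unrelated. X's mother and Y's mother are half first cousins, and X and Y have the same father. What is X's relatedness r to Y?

0.265625

With two independent routes of shared ancestry, r is the sum of the two contributions.
X and Y are related in two ways: half second cousins through their mothers (r = 1/64) and half-sibs through their shared father (r = 1/4).
r = 1/64 + 1/4 = 17/64 = 0.265625.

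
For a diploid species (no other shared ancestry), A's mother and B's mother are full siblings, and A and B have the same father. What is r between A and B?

0.375

Relatedness sums over independent paths through distinct common ancestors.
A and B are related in two ways: first cousins through their mothers (r = 1/8) and half-sibs through their shared father (r = 1/4).
r = 1/8 + 1/4 = 0.375.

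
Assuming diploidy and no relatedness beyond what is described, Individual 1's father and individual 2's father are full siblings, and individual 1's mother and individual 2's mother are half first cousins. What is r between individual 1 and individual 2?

Independent pedigree routes through distinct common ancestors add.
Individual 1 and individual 2 are related in two ways: first cousins through their fathers (r = 1/8) and half second cousins through their mothers (r = 1/64).
r = 1/8 + 1/64 = 9/64 = 0.140625.

0.140625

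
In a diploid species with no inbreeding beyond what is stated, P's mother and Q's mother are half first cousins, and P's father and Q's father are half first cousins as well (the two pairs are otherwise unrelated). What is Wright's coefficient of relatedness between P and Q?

0.03125

Relatedness sums over independent paths through distinct common ancestors.
P and Q are related in two ways: half second cousins through their mothers (r = 1/64) and half second cousins through their fathers (r = 1/64).
r = 1/64 + 1/64 = 1/32 = 0.03125.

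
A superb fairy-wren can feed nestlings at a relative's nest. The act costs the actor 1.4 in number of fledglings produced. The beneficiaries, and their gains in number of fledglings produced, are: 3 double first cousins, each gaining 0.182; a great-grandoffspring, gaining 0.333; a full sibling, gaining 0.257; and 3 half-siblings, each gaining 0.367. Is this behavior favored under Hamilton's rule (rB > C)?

Hamilton's rule: the trait is favored when the sum of r·B over every recipient exceeds the actor's cost C.
r to a double first cousin = 1/4 (double first cousins share both grandparent pairs — four paths of length 4: r = 4·(1/2)^4 = 1/4).
r to a great-grandoffspring = 0.125 (three parent–offspring links: r = (1/2)^3 = 1/8).
r to a full sibling = 0.5 (full sibs share both parents — two paths of length 2: r = 2·(1/2)^2 = 1/2).
r to a half-sibling = 0.25 (half-sibs share one parent — one path of length 2: r = (1/2)^2 = 1/4).
Summing one r·B term per recipient: 3·0.25·0.182 + 1·0.125·0.333 + 1·0.5·0.257 + 3·0.25·0.367 = 0.581875.
0.581875 < 1.4: the indirect benefit is less than the cost.

No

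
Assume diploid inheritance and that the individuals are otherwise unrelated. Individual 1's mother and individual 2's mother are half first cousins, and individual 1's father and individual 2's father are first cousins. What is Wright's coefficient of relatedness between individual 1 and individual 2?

Relatedness sums over independent paths through distinct common ancestors.
Individual 1 and individual 2 are related in two ways: half second cousins through their mothers (r = 1/64) and second cousins through their fathers (r = 1/32).
r = 1/64 + 1/32 = 3/64 = 0.046875.

0.046875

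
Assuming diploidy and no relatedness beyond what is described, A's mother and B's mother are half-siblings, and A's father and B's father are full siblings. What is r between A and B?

With two independent routes of shared ancestry, r is the sum of the two contributions.
A and B are related in two ways: half first cousins through their mothers (r = 1/16) and first cousins through their fathers (r = 1/8).
r = 1/16 + 1/8 = 3/16 = 0.1875.

0.1875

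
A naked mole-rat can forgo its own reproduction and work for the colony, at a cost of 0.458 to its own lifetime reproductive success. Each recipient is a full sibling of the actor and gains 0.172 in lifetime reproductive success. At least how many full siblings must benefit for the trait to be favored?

r to a full sibling = 0.5 (full sibs share both parents — two paths of length 2: r = 2·(1/2)^2 = 1/2).
Hamilton's rule: n·r·B > C  ⇒  n > C/(r·B) = 0.458/(0.5·0.172) = 5.326.
The smallest integer exceeding 5.326 is 6.

6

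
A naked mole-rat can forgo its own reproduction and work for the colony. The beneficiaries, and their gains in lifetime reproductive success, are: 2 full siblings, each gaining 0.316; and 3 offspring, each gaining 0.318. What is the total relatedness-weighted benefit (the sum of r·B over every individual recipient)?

0.793

r to a full sibling = 1/2 (full sibs share both parents — two paths of length 2: r = 2·(1/2)^2 = 1/2).
r to an offspring = 0.5 (one parent–offspring link: r = (1/2)^1 = 1/2).
Summing one r·B term per recipient: 2·0.5·0.316 + 3·0.5·0.318 = 0.793.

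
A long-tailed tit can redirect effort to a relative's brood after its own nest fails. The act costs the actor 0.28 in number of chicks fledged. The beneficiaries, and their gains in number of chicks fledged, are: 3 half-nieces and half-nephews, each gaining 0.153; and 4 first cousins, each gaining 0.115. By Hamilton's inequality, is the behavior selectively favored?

Hamilton's rule: the trait is favored when the sum of r·B over every recipient exceeds the actor's cost C.
r to a half-niece or half-nephew = 0.125 (half-aunt/uncle↔niece/nephew: one path of length 3: r = (1/2)^3 = 1/8).
r to a first cousin = 0.125 (first cousins share one grandparent pair — two paths of length 4: r = 2·(1/2)^4 = 1/8).
Summing one r·B term per recipient: 3·0.125·0.153 + 4·0.125·0.115 = 0.114875.
0.114875 < 0.28: the indirect benefit is less than the cost.

No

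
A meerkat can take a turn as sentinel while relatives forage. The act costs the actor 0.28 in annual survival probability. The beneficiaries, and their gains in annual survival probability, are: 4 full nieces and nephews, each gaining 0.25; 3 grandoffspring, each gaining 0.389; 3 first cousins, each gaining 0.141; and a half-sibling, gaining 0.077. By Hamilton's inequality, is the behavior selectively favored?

Hamilton's rule: the trait is favored when the sum of r·B over every recipient exceeds the actor's cost C.
r to a full niece or nephew = 0.25 (full aunt/uncle↔niece/nephew: two paths of length 3 through the shared grandparent pair: r = 2·(1/2)^3 = 1/4).
r to a grandoffspring = 0.25 (two parent–offspring links: r = (1/2)^2 = 1/4).
r to a first cousin = 0.125 (first cousins share one grandparent pair — two paths of length 4: r = 2·(1/2)^4 = 1/8).
r to a half-sibling = 0.25 (half-sibs share one parent — one path of length 2: r = (1/2)^2 = 1/4).
Summing one r·B term per recipient: 4·0.25·0.25 + 3·0.25·0.389 + 3·0.125·0.141 + 1·0.25·0.077 = 0.613875.
0.613875 > 0.28: the indirect benefit exceeds the cost.

Yes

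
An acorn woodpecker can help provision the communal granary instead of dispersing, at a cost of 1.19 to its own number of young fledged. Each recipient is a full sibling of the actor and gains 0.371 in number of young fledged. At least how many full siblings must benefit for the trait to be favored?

r to a full sibling = 0.5 (full sibs share both parents — two paths of length 2: r = 2·(1/2)^2 = 1/2).
Hamilton's rule: n·r·B > C  ⇒  n > C/(r·B) = 1.19/(0.5·0.371) = 6.415.
The smallest integer exceeding 6.415 is 7.

7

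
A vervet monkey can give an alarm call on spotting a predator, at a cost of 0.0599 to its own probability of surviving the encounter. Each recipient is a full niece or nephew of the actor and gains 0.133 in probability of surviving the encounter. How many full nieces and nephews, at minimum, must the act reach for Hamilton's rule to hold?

2

r to a full niece or nephew = 0.25 (full aunt/uncle↔niece/nephew: two paths of length 3 through the shared grandparent pair: r = 2·(1/2)^3 = 1/4).
Hamilton's rule: n·r·B > C  ⇒  n > C/(r·B) = 0.0599/(0.25·0.133) = 1.802.
The smallest integer exceeding 1.802 is 2.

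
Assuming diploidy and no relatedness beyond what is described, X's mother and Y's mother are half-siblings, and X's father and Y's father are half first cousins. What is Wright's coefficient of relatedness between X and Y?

0.078125

With two independent routes of shared ancestry, r is the sum of the two contributions.
X and Y are related in two ways: half first cousins through their mothers (r = 1/16) and half second cousins through their fathers (r = 1/64).
r = 1/16 + 1/64 = 5/64 = 0.078125.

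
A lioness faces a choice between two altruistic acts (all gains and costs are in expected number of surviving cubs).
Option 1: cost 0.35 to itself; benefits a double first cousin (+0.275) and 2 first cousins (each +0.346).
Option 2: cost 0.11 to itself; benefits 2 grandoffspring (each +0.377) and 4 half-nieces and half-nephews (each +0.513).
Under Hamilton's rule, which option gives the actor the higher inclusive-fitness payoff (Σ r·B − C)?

Option 2

Option 1: r to a double first cousin = 0.25.
Option 1: r to a first cousin = 0.125.
Option 1: Σ r·B − C = (1·0.25·0.275 + 2·0.125·0.346) − 0.35 = -0.19475.
Option 2: r to a grandoffspring = 0.25.
Option 2: r to a half-niece or half-nephew = 0.125.
Option 2: Σ r·B − C = (2·0.25·0.377 + 4·0.125·0.513) − 0.11 = 0.335.
Option 2 has the higher net inclusive-fitness payoff.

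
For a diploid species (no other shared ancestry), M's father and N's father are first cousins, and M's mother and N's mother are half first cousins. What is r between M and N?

Relatedness sums over independent paths through distinct common ancestors.
M and N are related in two ways: second cousins through their fathers (r = 1/32) and half second cousins through their mothers (r = 1/64).
r = 1/32 + 1/64 = 0.046875.

0.046875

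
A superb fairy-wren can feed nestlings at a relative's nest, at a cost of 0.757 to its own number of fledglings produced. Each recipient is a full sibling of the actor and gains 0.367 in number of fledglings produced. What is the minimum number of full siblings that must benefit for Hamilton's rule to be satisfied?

5

r to a full sibling = 0.5 (full sibs share both parents — two paths of length 2: r = 2·(1/2)^2 = 1/2).
Hamilton's rule: n·r·B > C  ⇒  n > C/(r·B) = 0.757/(0.5·0.367) = 4.125.
The smallest integer exceeding 4.125 is 5.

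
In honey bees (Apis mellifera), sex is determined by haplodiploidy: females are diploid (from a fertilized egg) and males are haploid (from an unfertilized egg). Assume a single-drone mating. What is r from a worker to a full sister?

0.75

Haplodiploid full sisters inherit their father's entire haploid genome identically (contributing 1/2) and on average half of their mother's contribution (1/2 · 1/2 = 1/4); r = 1/2 + 1/4 = 3/4.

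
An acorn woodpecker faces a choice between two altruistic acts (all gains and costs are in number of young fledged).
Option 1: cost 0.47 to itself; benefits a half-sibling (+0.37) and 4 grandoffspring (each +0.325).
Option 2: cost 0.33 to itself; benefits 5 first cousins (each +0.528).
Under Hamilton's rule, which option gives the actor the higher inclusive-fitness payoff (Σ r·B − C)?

Option 2

Option 1: r to a half-sibling = 0.25.
Option 1: r to a grandoffspring = 0.25.
Option 1: Σ r·B − C = (1·0.25·0.37 + 4·0.25·0.325) − 0.47 = -0.0525.
Option 2: r to a first cousin = 0.125.
Option 2: Σ r·B − C = (5·0.125·0.528) − 0.33 = 0.
Option 2 has the higher net inclusive-fitness payoff.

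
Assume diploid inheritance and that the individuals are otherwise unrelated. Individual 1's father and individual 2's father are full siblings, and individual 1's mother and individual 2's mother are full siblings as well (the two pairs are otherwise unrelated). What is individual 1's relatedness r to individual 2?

Independent pedigree routes through distinct common ancestors add.
Individual 1 and individual 2 are related in two ways: first cousins through their fathers (r = 1/8) and first cousins through their mothers (r = 1/8) — i.e. double first cousins.
r = 1/8 + 1/8 = 1/4 = 0.25.

0.25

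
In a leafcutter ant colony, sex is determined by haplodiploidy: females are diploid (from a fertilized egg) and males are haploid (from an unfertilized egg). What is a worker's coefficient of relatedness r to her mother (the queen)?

One meiotic link between diploid queen and diploid daughter: r = 1/2.

0.5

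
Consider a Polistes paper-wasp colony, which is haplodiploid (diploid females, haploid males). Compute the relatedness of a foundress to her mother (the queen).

One meiotic link between diploid queen and diploid daughter: r = 1/2.

0.5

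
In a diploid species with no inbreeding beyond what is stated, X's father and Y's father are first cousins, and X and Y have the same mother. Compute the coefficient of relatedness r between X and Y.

0.28125

Wright's path rule: contributions from independent ancestry routes add.
X and Y are related in two ways: second cousins through their fathers (r = 1/32) and half-sibs through their shared mother (r = 1/4).
r = 1/32 + 1/4 = 9/32 = 0.28125.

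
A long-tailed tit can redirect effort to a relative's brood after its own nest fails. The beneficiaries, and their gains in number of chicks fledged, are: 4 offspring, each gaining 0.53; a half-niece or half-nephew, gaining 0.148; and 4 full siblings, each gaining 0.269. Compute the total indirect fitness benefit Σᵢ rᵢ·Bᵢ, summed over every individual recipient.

r to an offspring = 0.5 (one parent–offspring link: r = (1/2)^1 = 1/2).
r to a half-niece or half-nephew = 0.125 (half-aunt/uncle↔niece/nephew: one path of length 3: r = (1/2)^3 = 1/8).
r to a full sibling = 1/2 (full sibs share both parents — two paths of length 2: r = 2·(1/2)^2 = 1/2).
Summing one r·B term per recipient: 4·0.5·0.53 + 1·0.125·0.148 + 4·0.5·0.269 = 1.6165.

1.6165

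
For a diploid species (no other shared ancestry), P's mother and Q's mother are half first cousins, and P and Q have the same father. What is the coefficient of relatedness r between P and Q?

0.265625

Wright's path rule: contributions from independent ancestry routes add.
P and Q are related in two ways: half second cousins through their mothers (r = 1/64) and half-sibs through their shared father (r = 1/4).
r = 1/64 + 1/4 = 17/64 = 0.265625.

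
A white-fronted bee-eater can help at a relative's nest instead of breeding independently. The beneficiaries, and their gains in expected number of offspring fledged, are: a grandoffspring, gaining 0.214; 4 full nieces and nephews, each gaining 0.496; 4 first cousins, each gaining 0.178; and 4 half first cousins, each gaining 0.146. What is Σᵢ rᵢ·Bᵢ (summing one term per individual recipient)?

r to a grandoffspring = 0.25 (two parent–offspring links: r = (1/2)^2 = 1/4).
r to a full niece or nephew = 0.25 (full aunt/uncle↔niece/nephew: two paths of length 3 through the shared grandparent pair: r = 2·(1/2)^3 = 1/4).
r to a first cousin = 1/8 (first cousins share one grandparent pair — two paths of length 4: r = 2·(1/2)^4 = 1/8).
r to a half first cousin = 0.0625 (half first cousins share one grandparent — one path of length 4: r = (1/2)^4 = 1/16).
Summing one r·B term per recipient: 1·0.25·0.214 + 4·0.25·0.496 + 4·0.125·0.178 + 4·0.0625·0.146 = 0.675.

0.675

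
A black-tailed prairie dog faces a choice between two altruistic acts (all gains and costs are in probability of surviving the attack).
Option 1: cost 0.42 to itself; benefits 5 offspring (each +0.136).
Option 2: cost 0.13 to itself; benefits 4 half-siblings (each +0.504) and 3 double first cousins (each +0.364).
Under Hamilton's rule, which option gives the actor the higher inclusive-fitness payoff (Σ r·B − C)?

Option 1: r to an offspring = 0.5.
Option 1: Σ r·B − C = (5·0.5·0.136) − 0.42 = -0.08.
Option 2: r to a half-sibling = 0.25.
Option 2: r to a double first cousin = 0.25.
Option 2: Σ r·B − C = (4·0.25·0.504 + 3·0.25·0.364) − 0.13 = 0.647.
Option 2 has the higher net inclusive-fitness payoff.

Option 2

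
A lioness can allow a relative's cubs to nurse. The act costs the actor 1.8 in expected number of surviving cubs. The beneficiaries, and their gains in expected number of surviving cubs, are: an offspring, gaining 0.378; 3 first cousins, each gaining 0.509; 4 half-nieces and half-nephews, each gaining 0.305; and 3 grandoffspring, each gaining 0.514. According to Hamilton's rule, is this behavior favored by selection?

No

Hamilton's rule: the trait is favored when the sum of r·B over every recipient exceeds the actor's cost C.
r to an offspring = 0.5 (one parent–offspring link: r = (1/2)^1 = 1/2).
r to a first cousin = 0.125 (first cousins share one grandparent pair — two paths of length 4: r = 2·(1/2)^4 = 1/8).
r to a half-niece or half-nephew = 0.125 (half-aunt/uncle↔niece/nephew: one path of length 3: r = (1/2)^3 = 1/8).
r to a grandoffspring = 0.25 (two parent–offspring links: r = (1/2)^2 = 1/4).
Summing one r·B term per recipient: 1·0.5·0.378 + 3·0.125·0.509 + 4·0.125·0.305 + 3·0.25·0.514 = 0.917875.
0.917875 < 1.8: the indirect benefit is less than the cost.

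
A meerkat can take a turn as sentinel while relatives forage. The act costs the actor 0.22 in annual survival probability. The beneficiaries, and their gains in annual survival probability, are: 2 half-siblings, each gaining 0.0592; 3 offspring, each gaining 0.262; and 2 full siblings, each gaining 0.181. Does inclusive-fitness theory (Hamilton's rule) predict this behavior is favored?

Hamilton's rule: the trait is favored when the sum of r·B over every recipient exceeds the actor's cost C.
r to a half-sibling = 1/4 (half-sibs share one parent — one path of length 2: r = (1/2)^2 = 1/4).
r to an offspring = 1/2 (one parent–offspring link: r = (1/2)^1 = 1/2).
r to a full sibling = 1/2 (full sibs share both parents — two paths of length 2: r = 2·(1/2)^2 = 1/2).
Summing one r·B term per recipient: 2·0.25·0.0592 + 3·0.5·0.262 + 2·0.5·0.181 = 0.6036.
0.6036 > 0.22: the indirect benefit exceeds the cost.

Yes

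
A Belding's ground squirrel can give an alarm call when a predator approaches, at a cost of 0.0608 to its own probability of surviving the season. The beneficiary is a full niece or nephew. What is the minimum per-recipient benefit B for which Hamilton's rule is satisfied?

r to a full niece or nephew = 1/4 (full aunt/uncle↔niece/nephew: two paths of length 3 through the shared grandparent pair: r = 2·(1/2)^3 = 1/4).
Hamilton's rule with n recipients of equal r: n·r·B > C, so B > C/(n·r) = 0.0608/(1·0.25) = 0.2432.

0.2432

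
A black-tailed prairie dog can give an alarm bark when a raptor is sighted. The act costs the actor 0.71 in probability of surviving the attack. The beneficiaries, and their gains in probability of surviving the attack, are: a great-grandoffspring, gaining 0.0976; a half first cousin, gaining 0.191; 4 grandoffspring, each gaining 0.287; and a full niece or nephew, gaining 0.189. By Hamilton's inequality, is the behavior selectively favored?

Hamilton's rule: the trait is favored when the sum of r·B over every recipient exceeds the actor's cost C.
r to a great-grandoffspring = 0.125 (three parent–offspring links: r = (1/2)^3 = 1/8).
r to a half first cousin = 1/16 (half first cousins share one grandparent — one path of length 4: r = (1/2)^4 = 1/16).
r to a grandoffspring = 0.25 (two parent–offspring links: r = (1/2)^2 = 1/4).
r to a full niece or nephew = 0.25 (full aunt/uncle↔niece/nephew: two paths of length 3 through the shared grandparent pair: r = 2·(1/2)^3 = 1/4).
Summing one r·B term per recipient: 1·0.125·0.0976 + 1·0.0625·0.191 + 4·0.25·0.287 + 1·0.25·0.189 = 0.3583875.
0.3583875 < 0.71: the indirect benefit is less than the cost.

No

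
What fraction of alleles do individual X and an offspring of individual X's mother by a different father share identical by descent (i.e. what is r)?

0.25

Each parent–offspring link contributes a factor of 1/2, and independent paths through distinct common ancestors add.
Half-sibs share one parent — one path of length 2: r = (1/2)^2 = 1/4.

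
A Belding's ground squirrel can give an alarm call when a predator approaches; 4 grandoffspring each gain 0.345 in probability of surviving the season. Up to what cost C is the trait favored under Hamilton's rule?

0.345

r to a grandoffspring = 1/4 (two parent–offspring links: r = (1/2)^2 = 1/4).
Hamilton's rule: n·r·B > C, so the trait is favored while C < n·r·B = 4·0.25·0.345 = 0.345.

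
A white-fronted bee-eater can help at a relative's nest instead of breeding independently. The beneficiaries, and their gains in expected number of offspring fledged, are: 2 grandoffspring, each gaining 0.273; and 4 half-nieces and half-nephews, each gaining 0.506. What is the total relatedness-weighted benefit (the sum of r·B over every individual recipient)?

0.3895

r to a grandoffspring = 0.25 (two parent–offspring links: r = (1/2)^2 = 1/4).
r to a half-niece or half-nephew = 0.125 (half-aunt/uncle↔niece/nephew: one path of length 3: r = (1/2)^3 = 1/8).
Summing one r·B term per recipient: 2·0.25·0.273 + 4·0.125·0.506 = 0.3895.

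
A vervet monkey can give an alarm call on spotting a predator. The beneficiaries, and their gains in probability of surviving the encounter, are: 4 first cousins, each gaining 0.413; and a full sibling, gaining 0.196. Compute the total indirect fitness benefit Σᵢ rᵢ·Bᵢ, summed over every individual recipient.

0.3045

r to a first cousin = 1/8 (first cousins share one grandparent pair — two paths of length 4: r = 2·(1/2)^4 = 1/8).
r to a full sibling = 0.5 (full sibs share both parents — two paths of length 2: r = 2·(1/2)^2 = 1/2).
Summing one r·B term per recipient: 4·0.125·0.413 + 1·0.5·0.196 = 0.3045.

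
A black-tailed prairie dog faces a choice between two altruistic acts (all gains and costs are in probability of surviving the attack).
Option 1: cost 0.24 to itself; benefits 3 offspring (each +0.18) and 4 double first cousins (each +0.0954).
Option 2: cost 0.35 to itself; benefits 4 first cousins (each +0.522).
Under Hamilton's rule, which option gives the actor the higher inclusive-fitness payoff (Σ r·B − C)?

Option 1: r to an offspring = 0.5.
Option 1: r to a double first cousin = 0.25.
Option 1: Σ r·B − C = (3·0.5·0.18 + 4·0.25·0.0954) − 0.24 = 0.1254.
Option 2: r to a first cousin = 0.125.
Option 2: Σ r·B − C = (4·0.125·0.522) − 0.35 = -0.089.
Option 1 has the higher net inclusive-fitness payoff.

Option 1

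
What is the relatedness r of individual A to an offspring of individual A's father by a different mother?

Each parent–offspring link contributes a factor of 1/2, and independent paths through distinct common ancestors add.
Half-sibs share one parent — one path of length 2: r = (1/2)^2 = 1/4.

0.25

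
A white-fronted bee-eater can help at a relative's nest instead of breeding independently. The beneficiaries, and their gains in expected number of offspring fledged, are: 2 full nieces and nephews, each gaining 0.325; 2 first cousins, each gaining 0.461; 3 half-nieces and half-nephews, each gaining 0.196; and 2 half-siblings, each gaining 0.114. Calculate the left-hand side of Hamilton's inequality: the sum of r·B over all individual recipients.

0.40825

r to a full niece or nephew = 1/4 (full aunt/uncle↔niece/nephew: two paths of length 3 through the shared grandparent pair: r = 2·(1/2)^3 = 1/4).
r to a first cousin = 0.125 (first cousins share one grandparent pair — two paths of length 4: r = 2·(1/2)^4 = 1/8).
r to a half-niece or half-nephew = 0.125 (half-aunt/uncle↔niece/nephew: one path of length 3: r = (1/2)^3 = 1/8).
r to a half-sibling = 1/4 (half-sibs share one parent — one path of length 2: r = (1/2)^2 = 1/4).
Summing one r·B term per recipient: 2·0.25·0.325 + 2·0.125·0.461 + 3·0.125·0.196 + 2·0.25·0.114 = 0.40825.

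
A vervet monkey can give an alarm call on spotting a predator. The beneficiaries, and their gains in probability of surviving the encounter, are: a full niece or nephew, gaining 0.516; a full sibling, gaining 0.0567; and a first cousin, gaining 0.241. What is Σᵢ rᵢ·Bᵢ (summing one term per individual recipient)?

r to a full niece or nephew = 1/4 (full aunt/uncle↔niece/nephew: two paths of length 3 through the shared grandparent pair: r = 2·(1/2)^3 = 1/4).
r to a full sibling = 1/2 (full sibs share both parents — two paths of length 2: r = 2·(1/2)^2 = 1/2).
r to a first cousin = 1/8 (first cousins share one grandparent pair — two paths of length 4: r = 2·(1/2)^4 = 1/8).
Summing one r·B term per recipient: 1·0.25·0.516 + 1·0.5·0.0567 + 1·0.125·0.241 = 0.187475.

0.187475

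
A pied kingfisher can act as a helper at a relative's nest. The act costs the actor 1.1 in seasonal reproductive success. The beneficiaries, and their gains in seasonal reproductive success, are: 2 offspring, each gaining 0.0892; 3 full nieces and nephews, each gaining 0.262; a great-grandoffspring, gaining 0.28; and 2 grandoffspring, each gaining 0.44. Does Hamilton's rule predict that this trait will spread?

Hamilton's rule: the trait is favored when the sum of r·B over every recipient exceeds the actor's cost C.
r to an offspring = 1/2 (one parent–offspring link: r = (1/2)^1 = 1/2).
r to a full niece or nephew = 0.25 (full aunt/uncle↔niece/nephew: two paths of length 3 through the shared grandparent pair: r = 2·(1/2)^3 = 1/4).
r to a great-grandoffspring = 0.125 (three parent–offspring links: r = (1/2)^3 = 1/8).
r to a grandoffspring = 0.25 (two parent–offspring links: r = (1/2)^2 = 1/4).
Summing one r·B term per recipient: 2·0.5·0.0892 + 3·0.25·0.262 + 1·0.125·0.28 + 2·0.25·0.44 = 0.5407.
0.5407 < 1.1: the indirect benefit is less than the cost.

No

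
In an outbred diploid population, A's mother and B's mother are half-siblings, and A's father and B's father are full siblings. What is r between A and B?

0.1875

Relatedness sums over independent paths through distinct common ancestors.
A and B are related in two ways: half first cousins through their mothers (r = 1/16) and first cousins through their fathers (r = 1/8).
r = 1/16 + 1/8 = 0.1875.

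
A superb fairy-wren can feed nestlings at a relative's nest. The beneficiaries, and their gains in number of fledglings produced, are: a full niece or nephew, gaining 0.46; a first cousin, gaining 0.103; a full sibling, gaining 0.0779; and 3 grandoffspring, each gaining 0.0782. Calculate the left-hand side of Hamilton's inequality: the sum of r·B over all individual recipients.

r to a full niece or nephew = 0.25 (full aunt/uncle↔niece/nephew: two paths of length 3 through the shared grandparent pair: r = 2·(1/2)^3 = 1/4).
r to a first cousin = 1/8 (first cousins share one grandparent pair — two paths of length 4: r = 2·(1/2)^4 = 1/8).
r to a full sibling = 1/2 (full sibs share both parents — two paths of length 2: r = 2·(1/2)^2 = 1/2).
r to a grandoffspring = 0.25 (two parent–offspring links: r = (1/2)^2 = 1/4).
Summing one r·B term per recipient: 1·0.25·0.46 + 1·0.125·0.103 + 1·0.5·0.0779 + 3·0.25·0.0782 = 0.225475.

0.225475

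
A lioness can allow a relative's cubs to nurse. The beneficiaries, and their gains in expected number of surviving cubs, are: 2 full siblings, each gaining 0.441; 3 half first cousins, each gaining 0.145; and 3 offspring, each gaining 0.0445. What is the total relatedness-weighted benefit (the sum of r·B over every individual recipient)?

r to a full sibling = 1/2 (full sibs share both parents — two paths of length 2: r = 2·(1/2)^2 = 1/2).
r to a half first cousin = 1/16 (half first cousins share one grandparent — one path of length 4: r = (1/2)^4 = 1/16).
r to an offspring = 0.5 (one parent–offspring link: r = (1/2)^1 = 1/2).
Summing one r·B term per recipient: 2·0.5·0.441 + 3·0.0625·0.145 + 3·0.5·0.0445 = 0.5349375.

0.5349375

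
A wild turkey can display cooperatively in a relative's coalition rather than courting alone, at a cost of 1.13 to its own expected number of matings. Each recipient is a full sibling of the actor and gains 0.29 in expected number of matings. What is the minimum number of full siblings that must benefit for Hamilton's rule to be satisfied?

r to a full sibling = 1/2 (full sibs share both parents — two paths of length 2: r = 2·(1/2)^2 = 1/2).
Hamilton's rule: n·r·B > C  ⇒  n > C/(r·B) = 1.13/(0.5·0.29) = 7.793.
The smallest integer exceeding 7.793 is 8.

8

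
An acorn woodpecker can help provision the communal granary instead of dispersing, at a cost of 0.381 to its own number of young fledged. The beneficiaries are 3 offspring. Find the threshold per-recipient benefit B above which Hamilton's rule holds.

0.254

r to an offspring = 0.5 (one parent–offspring link: r = (1/2)^1 = 1/2).
Hamilton's rule with n recipients of equal r: n·r·B > C, so B > C/(n·r) = 0.381/(3·0.5) = 0.254.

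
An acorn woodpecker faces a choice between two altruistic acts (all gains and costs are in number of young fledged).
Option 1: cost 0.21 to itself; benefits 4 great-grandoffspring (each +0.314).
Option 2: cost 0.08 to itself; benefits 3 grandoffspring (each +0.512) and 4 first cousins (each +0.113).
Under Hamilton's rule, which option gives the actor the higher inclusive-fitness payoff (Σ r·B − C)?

Option 2

Option 1: r to a great-grandoffspring = 0.125.
Option 1: Σ r·B − C = (4·0.125·0.314) − 0.21 = -0.053.
Option 2: r to a grandoffspring = 0.25.
Option 2: r to a first cousin = 0.125.
Option 2: Σ r·B − C = (3·0.25·0.512 + 4·0.125·0.113) − 0.08 = 0.3605.
Option 2 has the higher net inclusive-fitness payoff.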